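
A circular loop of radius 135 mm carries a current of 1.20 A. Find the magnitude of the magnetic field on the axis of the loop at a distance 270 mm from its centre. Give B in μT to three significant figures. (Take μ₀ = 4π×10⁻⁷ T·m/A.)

B ≈ 0.500 μT

On the axis of a circular loop, B = μ₀IR² / [2(R²+z²)^(3/2)].
R² + z² = (0.135)² + (0.27)² = 0.09113 m², and (R²+z²)^(3/2) = 2.75×10⁻² m³.
B = (4π×10⁻⁷ × 1.20 × 0.01823) / (2 × 2.75×10⁻²) = 5.00×10⁻⁷ T.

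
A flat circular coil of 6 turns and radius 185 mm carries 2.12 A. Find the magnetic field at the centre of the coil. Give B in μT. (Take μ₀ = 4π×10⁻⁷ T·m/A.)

For an N-turn flat coil, B = Nμ₀I/(2R) with R = 0.185 m.
B = 6 × 7.20×10⁻⁶ T = 4.32×10⁻⁵ T.

B ≈ 43.2 μT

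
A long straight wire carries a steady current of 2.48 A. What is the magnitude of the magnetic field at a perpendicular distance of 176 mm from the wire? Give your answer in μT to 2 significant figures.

B ≈ 2.8 μT

For an infinitely long straight wire, B = μ₀I/(2πd).
B = (4π×10⁻⁷ × 2.48) / (2π × 0.176) = 2.82×10⁻⁶ T.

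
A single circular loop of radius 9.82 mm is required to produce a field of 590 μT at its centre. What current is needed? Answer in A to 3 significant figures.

At the centre of a circular loop B = μ₀I/(2R), so I = 2RB/μ₀.
With R = 0.00982 m, I = 2 × 0.00982 × 5.90×10⁻⁴ / (4π×10⁻⁷) = 9.22 A.

I ≈ 9.22 A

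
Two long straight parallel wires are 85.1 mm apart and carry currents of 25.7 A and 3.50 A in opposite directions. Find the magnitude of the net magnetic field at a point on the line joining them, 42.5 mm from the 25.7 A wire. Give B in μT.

B ≈ 137 μT

Each long wire gives B = μ₀I/(2πd). Distances are d₁ = 0.0425 m and d₂ = 0.0426 m.
B₁ = 1.21×10⁻⁴ T, B₂ = 1.64×10⁻⁵ T.
Between antiparallel currents both contributions point the same way, so they add. B = B₁ + B₂ = 1.21×10⁻⁴ + 1.64×10⁻⁵ = 1.37×10⁻⁴ T.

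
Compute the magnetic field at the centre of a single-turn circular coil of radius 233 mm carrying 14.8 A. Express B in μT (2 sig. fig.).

At the centre of a circular loop the Biot–Savart law gives B = μ₀I/(2R).
B = (4π×10⁻⁷ × 14.8) / (2 × 0.233) = 3.99×10⁻⁵ T.

B ≈ 40 μT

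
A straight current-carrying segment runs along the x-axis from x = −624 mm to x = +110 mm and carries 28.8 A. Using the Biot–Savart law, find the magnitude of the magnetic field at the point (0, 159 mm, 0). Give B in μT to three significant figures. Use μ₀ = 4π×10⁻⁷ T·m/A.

For a finite straight segment, B = (μ₀I/4πd)(sinθ₁ + sinθ₂), where θ₁, θ₂ are the angles from the perpendicular to each end.
The perpendicular distance is d = 0.159 m; the end-offsets along the wire are a = 0.624 m and b = 0.11 m.
sinθ₁ = 0.624/√(0.624²+0.159²) = 0.9690; sinθ₂ = 0.11/√(0.11²+0.159²) = 0.5689.
B = (4π×10⁻⁷ × 28.8) / (4π × 0.159) × (0.9690 + 0.5689) = 2.79×10⁻⁵ T.

B ≈ 27.9 μT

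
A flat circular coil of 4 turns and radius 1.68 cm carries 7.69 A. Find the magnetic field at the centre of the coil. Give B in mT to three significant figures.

B ≈ 1.15 mT

For an N-turn flat coil, B = Nμ₀I/(2R) with R = 0.0168 m.
B = 4 × 2.88×10⁻⁴ T = 1.15×10⁻³ T.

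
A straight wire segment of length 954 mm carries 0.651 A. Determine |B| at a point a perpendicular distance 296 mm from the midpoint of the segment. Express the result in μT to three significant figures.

B ≈ 0.374 μT

For a finite straight segment, B = (μ₀I/4πd)(sinθ₁ + sinθ₂), where θ₁, θ₂ are the angles from the perpendicular to each end.
The perpendicular from the point meets the wire at its midpoint, so each end is L/2 = 0.477 m away along the wire.
sinθ₁ = 0.477/√(0.477²+0.296²) = 0.8497; sinθ₂ = 0.477/√(0.477²+0.296²) = 0.8497.
B = (4π×10⁻⁷ × 0.651) / (4π × 0.296) × (0.8497 + 0.8497) = 3.74×10⁻⁷ T.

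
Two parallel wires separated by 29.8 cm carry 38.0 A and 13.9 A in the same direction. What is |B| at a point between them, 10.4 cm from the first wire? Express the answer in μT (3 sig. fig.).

Each long wire gives B = μ₀I/(2πd). Distances are d₁ = 0.104 m and d₂ = 0.194 m.
B₁ = 7.31×10⁻⁵ T, B₂ = 1.43×10⁻⁵ T.
Between parallel currents the two contributions point in opposite directions, so they subtract. B = |B₁ − B₂| = |7.31×10⁻⁵ − 1.43×10⁻⁵| = 5.87×10⁻⁵ T.

B ≈ 58.7 μT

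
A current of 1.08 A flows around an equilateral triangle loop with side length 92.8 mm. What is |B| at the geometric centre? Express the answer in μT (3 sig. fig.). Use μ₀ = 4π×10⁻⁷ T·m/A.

Each side is a finite straight segment at perpendicular distance d = a/(2 tan(π/3)) = 0.02679 m from the centre, with end-angles ±π/3.
One side contributes B₁ = (μ₀I/4πd)·2 sin(π/3) = 6.98×10⁻⁶ T.
All 3 sides add in the same direction: B = 3 × 6.98×10⁻⁶ = 2.09×10⁻⁵ T.

B ≈ 20.9 μT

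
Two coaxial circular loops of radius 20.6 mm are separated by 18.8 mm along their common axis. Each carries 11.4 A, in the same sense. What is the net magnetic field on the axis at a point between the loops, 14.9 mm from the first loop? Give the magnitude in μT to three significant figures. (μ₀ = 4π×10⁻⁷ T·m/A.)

B ≈ 515 μT

Each loop contributes B = μ₀IR²/[2(R²+z²)^(3/2)] on the axis, with z measured from that loop.
Loop 1 (z = 0.0149 m): B₁ = 1.85×10⁻⁴ T. Loop 2 (z = 0.0039 m): B₂ = 3.30×10⁻⁴ T.
The fields add: B = B₁ + B₂ = 5.15×10⁻⁴ T.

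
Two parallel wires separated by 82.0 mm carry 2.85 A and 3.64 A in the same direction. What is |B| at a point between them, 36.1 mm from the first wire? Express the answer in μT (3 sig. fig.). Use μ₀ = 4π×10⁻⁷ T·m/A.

B ≈ 0.0711 μT

Each long wire gives B = μ₀I/(2πd). Distances are d₁ = 0.0361 m and d₂ = 0.0459 m.
B₁ = 1.58×10⁻⁵ T, B₂ = 1.59×10⁻⁵ T.
Between parallel currents the two contributions point in opposite directions, so they subtract. B = |B₁ − B₂| = |1.58×10⁻⁵ − 1.59×10⁻⁵| = 7.11×10⁻⁸ T.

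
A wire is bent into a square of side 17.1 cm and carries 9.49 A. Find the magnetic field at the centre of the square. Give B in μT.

Each side is a finite straight segment at perpendicular distance d = a/(2 tan(π/4)) = 0.0855 m from the centre, with end-angles ±π/4.
One side contributes B₁ = (μ₀I/4πd)·2 sin(π/4) = 1.57×10⁻⁵ T.
All 4 sides add in the same direction: B = 4 × 1.57×10⁻⁵ = 6.28×10⁻⁵ T.

B ≈ 62.8 μT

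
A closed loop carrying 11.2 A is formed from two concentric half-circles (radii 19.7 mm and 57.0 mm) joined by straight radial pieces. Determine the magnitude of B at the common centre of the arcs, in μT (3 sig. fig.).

B ≈ 117 μT

The radial connectors point toward the centre, so dl × r̂ = 0 and they contribute nothing.
Each semicircle gives μ₀I/(4R): inner arc 1.79×10⁻⁴ T, outer arc 6.17×10⁻⁵ T.
The two arcs carry current in opposite angular senses, so their fields oppose: B = |1.79×10⁻⁴ − 6.17×10⁻⁵| = 1.17×10⁻⁴ T.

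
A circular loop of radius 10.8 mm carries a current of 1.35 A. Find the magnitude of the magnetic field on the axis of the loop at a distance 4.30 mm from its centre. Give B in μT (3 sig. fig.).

B ≈ 63.0 μT

On the axis of a circular loop, B = μ₀IR² / [2(R²+z²)^(3/2)].
R² + z² = (0.0108)² + (0.0043)² = 0.0001351 m², and (R²+z²)^(3/2) = 1.57×10⁻⁶ m³.
B = (4π×10⁻⁷ × 1.35 × 0.0001166) / (2 × 1.57×10⁻⁶) = 6.30×10⁻⁵ T.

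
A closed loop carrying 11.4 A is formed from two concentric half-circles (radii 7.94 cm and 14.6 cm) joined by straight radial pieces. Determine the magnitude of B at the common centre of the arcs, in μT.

The radial connectors point toward the centre, so dl × r̂ = 0 and they contribute nothing.
Each semicircle gives μ₀I/(4R): inner arc 4.51×10⁻⁵ T, outer arc 2.45×10⁻⁵ T.
The two arcs carry current in opposite angular senses, so their fields oppose: B = |4.51×10⁻⁵ − 2.45×10⁻⁵| = 2.06×10⁻⁵ T.

B ≈ 20.6 μT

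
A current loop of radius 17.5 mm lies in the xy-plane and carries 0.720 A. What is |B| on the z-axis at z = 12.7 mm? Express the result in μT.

On the axis of a circular loop, B = μ₀IR² / [2(R²+z²)^(3/2)].
R² + z² = (0.0175)² + (0.0127)² = 0.0004675 m², and (R²+z²)^(3/2) = 1.01×10⁻⁵ m³.
B = (4π×10⁻⁷ × 0.720 × 0.0003063) / (2 × 1.01×10⁻⁵) = 1.37×10⁻⁵ T.

B ≈ 13.7 μT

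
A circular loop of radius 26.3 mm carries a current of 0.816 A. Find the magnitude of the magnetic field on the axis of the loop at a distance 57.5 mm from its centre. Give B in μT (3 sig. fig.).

B ≈ 1.40 μT

On the axis of a circular loop, B = μ₀IR² / [2(R²+z²)^(3/2)].
R² + z² = (0.0263)² + (0.0575)² = 0.003998 m², and (R²+z²)^(3/2) = 2.53×10⁻⁴ m³.
B = (4π×10⁻⁷ × 0.816 × 0.0006917) / (2 × 2.53×10⁻⁴) = 1.40×10⁻⁶ T.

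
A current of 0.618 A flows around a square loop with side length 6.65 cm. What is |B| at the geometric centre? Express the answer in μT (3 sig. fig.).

B ≈ 10.5 μT

Each side is a finite straight segment at perpendicular distance d = a/(2 tan(π/4)) = 0.03325 m from the centre, with end-angles ±π/4.
One side contributes B₁ = (μ₀I/4πd)·2 sin(π/4) = 2.63×10⁻⁶ T.
All 4 sides add in the same direction: B = 4 × 2.63×10⁻⁶ = 1.05×10⁻⁵ T.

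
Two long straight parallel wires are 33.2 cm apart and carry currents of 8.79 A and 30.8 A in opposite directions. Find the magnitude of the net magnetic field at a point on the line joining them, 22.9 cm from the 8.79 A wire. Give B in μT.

B ≈ 67.5 μT

Each long wire gives B = μ₀I/(2πd). Distances are d₁ = 0.229 m and d₂ = 0.103 m.
B₁ = 7.68×10⁻⁶ T, B₂ = 5.98×10⁻⁵ T.
Between antiparallel currents both contributions point the same way, so they add. B = B₁ + B₂ = 7.68×10⁻⁶ + 5.98×10⁻⁵ = 6.75×10⁻⁵ T.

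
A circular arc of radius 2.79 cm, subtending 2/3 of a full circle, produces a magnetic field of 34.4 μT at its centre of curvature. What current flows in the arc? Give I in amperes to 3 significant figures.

I ≈ 2.29 A

For a circular arc, B = μ₀Iφ/(4πR) with φ in radians; here φ = 4.189 rad.
So I = 4πRB/(μ₀φ) = 4π × 0.0279 × 3.44×10⁻⁵ / (4π×10⁻⁷ × 4.189) = 2.29 A.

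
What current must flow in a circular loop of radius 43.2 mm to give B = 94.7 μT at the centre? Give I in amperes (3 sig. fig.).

I ≈ 6.51 A

At the centre of a circular loop B = μ₀I/(2R), so I = 2RB/μ₀.
With R = 0.0432 m, I = 2 × 0.0432 × 9.47×10⁻⁵ / (4π×10⁻⁷) = 6.51 A.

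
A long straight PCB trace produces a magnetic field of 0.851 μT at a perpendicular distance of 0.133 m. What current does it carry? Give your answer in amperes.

I ≈ 0.566 A

For a long straight wire B = μ₀I/(2πd), so I = 2πdB/μ₀.
I = 2π × 0.133 × 8.51×10⁻⁷ / (4π×10⁻⁷) = 0.566 A.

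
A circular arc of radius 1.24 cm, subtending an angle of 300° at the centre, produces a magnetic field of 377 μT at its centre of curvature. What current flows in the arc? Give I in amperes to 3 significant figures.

I ≈ 8.93 A

For a circular arc, B = μ₀Iφ/(4πR) with φ in radians; here φ = 5.236 rad.
So I = 4πRB/(μ₀φ) = 4π × 0.0124 × 3.77×10⁻⁴ / (4π×10⁻⁷ × 5.236) = 8.93 A.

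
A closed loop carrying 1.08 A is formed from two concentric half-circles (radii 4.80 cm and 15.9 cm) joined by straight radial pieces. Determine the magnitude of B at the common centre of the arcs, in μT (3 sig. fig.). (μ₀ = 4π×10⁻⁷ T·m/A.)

The radial connectors point toward the centre, so dl × r̂ = 0 and they contribute nothing.
Each semicircle gives μ₀I/(4R): inner arc 7.07×10⁻⁶ T, outer arc 2.13×10⁻⁶ T.
The two arcs carry current in opposite angular senses, so their fields oppose: B = |7.07×10⁻⁶ − 2.13×10⁻⁶| = 4.93×10⁻⁶ T.

B ≈ 4.93 μT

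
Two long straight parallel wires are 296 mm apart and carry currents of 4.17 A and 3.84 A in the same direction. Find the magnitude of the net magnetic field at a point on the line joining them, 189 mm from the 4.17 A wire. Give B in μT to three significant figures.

B ≈ 2.76 μT

Each long wire gives B = μ₀I/(2πd). Distances are d₁ = 0.189 m and d₂ = 0.107 m.
B₁ = 4.41×10⁻⁶ T, B₂ = 7.18×10⁻⁶ T.
Between parallel currents the two contributions point in opposite directions, so they subtract. B = |B₁ − B₂| = |4.41×10⁻⁶ − 7.18×10⁻⁶| = 2.76×10⁻⁶ T.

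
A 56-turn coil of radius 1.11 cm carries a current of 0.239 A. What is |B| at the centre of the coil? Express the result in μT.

B ≈ 758 μT

For an N-turn flat coil, B = Nμ₀I/(2R) with R = 0.0111 m.
B = 56 × 1.35×10⁻⁵ T = 7.58×10⁻⁴ T.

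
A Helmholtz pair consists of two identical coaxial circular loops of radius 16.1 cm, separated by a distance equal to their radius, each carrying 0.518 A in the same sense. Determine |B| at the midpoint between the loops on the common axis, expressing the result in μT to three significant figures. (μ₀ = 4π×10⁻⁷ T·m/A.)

Each loop contributes B = μ₀IR²/[2(R²+z²)^(3/2)] on the axis, with z measured from that loop.
Loop 1 (z = 0.0805 m): B₁ = 1.45×10⁻⁶ T. Loop 2 (z = 0.0805 m): B₂ = 1.45×10⁻⁶ T.
The fields add: B = B₁ + B₂ = 2.89×10⁻⁶ T.

B ≈ 2.89 μT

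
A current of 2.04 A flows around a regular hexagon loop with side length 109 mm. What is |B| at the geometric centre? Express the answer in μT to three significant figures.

B ≈ 13.0 μT

Each side is a finite straight segment at perpendicular distance d = a/(2 tan(π/6)) = 0.0944 m from the centre, with end-angles ±π/6.
One side contributes B₁ = (μ₀I/4πd)·2 sin(π/6) = 2.16×10⁻⁶ T.
All 6 sides add in the same direction: B = 6 × 2.16×10⁻⁶ = 1.30×10⁻⁵ T.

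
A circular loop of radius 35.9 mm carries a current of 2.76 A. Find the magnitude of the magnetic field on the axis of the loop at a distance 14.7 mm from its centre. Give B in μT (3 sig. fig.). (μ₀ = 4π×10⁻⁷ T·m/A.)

B ≈ 38.3 μT

On the axis of a circular loop, B = μ₀IR² / [2(R²+z²)^(3/2)].
R² + z² = (0.0359)² + (0.0147)² = 0.001505 m², and (R²+z²)^(3/2) = 5.84×10⁻⁵ m³.
B = (4π×10⁻⁷ × 2.76 × 0.001289) / (2 × 5.84×10⁻⁵) = 3.83×10⁻⁵ T.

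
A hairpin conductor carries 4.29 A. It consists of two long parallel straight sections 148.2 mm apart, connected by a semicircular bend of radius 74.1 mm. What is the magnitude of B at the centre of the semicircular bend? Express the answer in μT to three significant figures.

B ≈ 29.8 μT

The semicircular arc contributes B_arc = μ₀I·π/(4πR) = μ₀I/(4R) = 1.82×10⁻⁵ T.
Each semi-infinite lead is at perpendicular distance R = 0.0741 m from the centre, with the perpendicular foot at its near end, so it contributes μ₀I/(4πR); both point the same way, together 1.16×10⁻⁵ T.
Arc and leads all point the same direction: B = 1.82×10⁻⁵ + 1.16×10⁻⁵ = 2.98×10⁻⁵ T.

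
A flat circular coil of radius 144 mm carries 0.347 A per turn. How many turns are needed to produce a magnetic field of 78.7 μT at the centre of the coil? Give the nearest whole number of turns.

N = 52

For an N-turn coil, B = Nμ₀I/(2R). A single turn gives B₁ = 1.51×10⁻⁶ T with R = 0.144 m.
N = B/B₁ = 7.87×10⁻⁵ / 1.51×10⁻⁶ = 51.98.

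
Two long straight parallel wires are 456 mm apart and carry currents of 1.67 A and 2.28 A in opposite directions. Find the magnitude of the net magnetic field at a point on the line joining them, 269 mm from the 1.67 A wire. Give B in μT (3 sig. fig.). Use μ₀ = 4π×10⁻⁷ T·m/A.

B ≈ 3.68 μT

Each long wire gives B = μ₀I/(2πd). Distances are d₁ = 0.269 m and d₂ = 0.187 m.
B₁ = 1.24×10⁻⁶ T, B₂ = 2.44×10⁻⁶ T.
Between antiparallel currents both contributions point the same way, so they add. B = B₁ + B₂ = 1.24×10⁻⁶ + 2.44×10⁻⁶ = 3.68×10⁻⁶ T.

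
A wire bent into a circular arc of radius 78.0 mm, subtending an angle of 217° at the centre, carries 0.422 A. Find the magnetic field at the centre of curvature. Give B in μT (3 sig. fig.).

The Biot–Savart field of a circular arc at its centre is B = μ₀Iφ/(4πR), with φ = 3.787 rad.
B = (4π×10⁻⁷ × 0.422 × 3.787) / (4π × 0.078) = 2.05×10⁻⁶ T.

B ≈ 2.05 μT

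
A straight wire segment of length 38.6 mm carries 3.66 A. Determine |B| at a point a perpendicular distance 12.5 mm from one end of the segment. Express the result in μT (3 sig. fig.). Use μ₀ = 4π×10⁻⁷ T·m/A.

B ≈ 27.9 μT

For a finite straight segment, B = (μ₀I/4πd)(sinθ₁ + sinθ₂), where θ₁, θ₂ are the angles from the perpendicular to each end.
The perpendicular foot is at one end, so the two end-offsets along the wire are 0 and L = 0.0386 m.
sinθ₁ = 0/√(0²+0.0125²) = 0.0000; sinθ₂ = 0.0386/√(0.0386²+0.0125²) = 0.9514.
B = (4π×10⁻⁷ × 3.66) / (4π × 0.0125) × (0.0000 + 0.9514) = 2.79×10⁻⁵ T.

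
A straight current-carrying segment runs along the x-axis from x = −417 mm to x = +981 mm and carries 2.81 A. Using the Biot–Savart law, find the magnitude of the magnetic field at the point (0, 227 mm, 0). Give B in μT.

For a finite straight segment, B = (μ₀I/4πd)(sinθ₁ + sinθ₂), where θ₁, θ₂ are the angles from the perpendicular to each end.
The perpendicular distance is d = 0.227 m; the end-offsets along the wire are a = 0.417 m and b = 0.981 m.
sinθ₁ = 0.417/√(0.417²+0.227²) = 0.8783; sinθ₂ = 0.981/√(0.981²+0.227²) = 0.9743.
B = (4π×10⁻⁷ × 2.81) / (4π × 0.227) × (0.8783 + 0.9743) = 2.29×10⁻⁶ T.

B ≈ 2.29 μT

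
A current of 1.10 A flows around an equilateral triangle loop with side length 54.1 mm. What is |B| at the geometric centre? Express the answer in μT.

Each side is a finite straight segment at perpendicular distance d = a/(2 tan(π/3)) = 0.01562 m from the centre, with end-angles ±π/3.
One side contributes B₁ = (μ₀I/4πd)·2 sin(π/3) = 1.22×10⁻⁵ T.
All 3 sides add in the same direction: B = 3 × 1.22×10⁻⁵ = 3.66×10⁻⁵ T.

B ≈ 36.6 μT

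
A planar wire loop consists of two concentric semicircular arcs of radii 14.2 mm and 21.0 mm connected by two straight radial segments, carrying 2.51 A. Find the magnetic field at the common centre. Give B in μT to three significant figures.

B ≈ 18.0 μT

The radial connectors point toward the centre, so dl × r̂ = 0 and they contribute nothing.
Each semicircle gives μ₀I/(4R): inner arc 5.55×10⁻⁵ T, outer arc 3.75×10⁻⁵ T.
The two arcs carry current in opposite angular senses, so their fields oppose: B = |5.55×10⁻⁵ − 3.75×10⁻⁵| = 1.80×10⁻⁵ T.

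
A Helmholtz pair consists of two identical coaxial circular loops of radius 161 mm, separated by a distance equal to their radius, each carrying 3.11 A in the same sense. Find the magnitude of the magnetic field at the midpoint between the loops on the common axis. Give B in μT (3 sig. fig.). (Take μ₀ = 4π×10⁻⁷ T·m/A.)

Each loop contributes B = μ₀IR²/[2(R²+z²)^(3/2)] on the axis, with z measured from that loop.
Loop 1 (z = 0.0805 m): B₁ = 8.68×10⁻⁶ T. Loop 2 (z = 0.0805 m): B₂ = 8.68×10⁻⁶ T.
The fields add: B = B₁ + B₂ = 1.74×10⁻⁵ T.

B ≈ 17.4 μT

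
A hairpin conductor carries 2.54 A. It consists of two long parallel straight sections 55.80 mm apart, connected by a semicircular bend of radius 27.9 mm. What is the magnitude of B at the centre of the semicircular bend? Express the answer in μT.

The semicircular arc contributes B_arc = μ₀I·π/(4πR) = μ₀I/(4R) = 2.86×10⁻⁵ T.
Each semi-infinite lead is at perpendicular distance R = 0.0279 m from the centre, with the perpendicular foot at its near end, so it contributes μ₀I/(4πR); both point the same way, together 1.82×10⁻⁵ T.
Arc and leads all point the same direction: B = 2.86×10⁻⁵ + 1.82×10⁻⁵ = 4.68×10⁻⁵ T.

B ≈ 46.8 μT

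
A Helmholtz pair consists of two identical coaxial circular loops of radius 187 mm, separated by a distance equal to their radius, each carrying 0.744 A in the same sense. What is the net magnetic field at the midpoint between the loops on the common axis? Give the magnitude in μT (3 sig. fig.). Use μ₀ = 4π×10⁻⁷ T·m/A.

B ≈ 3.58 μT

Each loop contributes B = μ₀IR²/[2(R²+z²)^(3/2)] on the axis, with z measured from that loop.
Loop 1 (z = 0.0935 m): B₁ = 1.79×10⁻⁶ T. Loop 2 (z = 0.0935 m): B₂ = 1.79×10⁻⁶ T.
The fields add: B = B₁ + B₂ = 3.58×10⁻⁶ T.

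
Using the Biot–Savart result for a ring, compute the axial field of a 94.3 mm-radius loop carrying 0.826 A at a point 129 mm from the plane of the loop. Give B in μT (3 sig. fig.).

On the axis of a circular loop, B = μ₀IR² / [2(R²+z²)^(3/2)].
R² + z² = (0.0943)² + (0.129)² = 0.02553 m², and (R²+z²)^(3/2) = 4.08×10⁻³ m³.
B = (4π×10⁻⁷ × 0.826 × 0.008892) / (2 × 4.08×10⁻³) = 1.13×10⁻⁶ T.

B ≈ 1.13 μT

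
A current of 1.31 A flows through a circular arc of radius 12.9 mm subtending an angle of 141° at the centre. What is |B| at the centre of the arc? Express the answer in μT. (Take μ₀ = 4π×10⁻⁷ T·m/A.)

B ≈ 25.0 μT

The Biot–Savart field of a circular arc at its centre is B = μ₀Iφ/(4πR), with φ = 2.461 rad.
B = (4π×10⁻⁷ × 1.31 × 2.461) / (4π × 0.0129) = 2.50×10⁻⁵ T.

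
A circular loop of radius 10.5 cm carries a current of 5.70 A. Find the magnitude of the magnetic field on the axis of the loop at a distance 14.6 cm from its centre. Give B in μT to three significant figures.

On the axis of a circular loop, B = μ₀IR² / [2(R²+z²)^(3/2)].
R² + z² = (0.105)² + (0.146)² = 0.03234 m², and (R²+z²)^(3/2) = 5.82×10⁻³ m³.
B = (4π×10⁻⁷ × 5.70 × 0.01102) / (2 × 5.82×10⁻³) = 6.79×10⁻⁶ T.

B ≈ 6.79 μT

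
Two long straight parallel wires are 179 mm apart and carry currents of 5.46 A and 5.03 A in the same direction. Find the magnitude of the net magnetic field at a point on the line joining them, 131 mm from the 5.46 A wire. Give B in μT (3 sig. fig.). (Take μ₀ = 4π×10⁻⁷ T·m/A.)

B ≈ 12.6 μT

Each long wire gives B = μ₀I/(2πd). Distances are d₁ = 0.131 m and d₂ = 0.048 m.
B₁ = 8.34×10⁻⁶ T, B₂ = 2.10×10⁻⁵ T.
Between parallel currents the two contributions point in opposite directions, so they subtract. B = |B₁ − B₂| = |8.34×10⁻⁶ − 2.10×10⁻⁵| = 1.26×10⁻⁵ T.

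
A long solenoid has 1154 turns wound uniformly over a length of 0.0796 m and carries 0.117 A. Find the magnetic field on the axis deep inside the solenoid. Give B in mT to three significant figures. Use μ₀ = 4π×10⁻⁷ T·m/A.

Inside a long solenoid, B = μ₀nI with n = 1.450×10⁴ turns/m.
B = 4π×10⁻⁷ × 1.450×10⁴ × 0.117 = 2.13×10⁻³ T.

B ≈ 2.13 mT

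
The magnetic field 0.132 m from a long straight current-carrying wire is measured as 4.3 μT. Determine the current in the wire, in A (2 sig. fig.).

For a long straight wire B = μ₀I/(2πd), so I = 2πdB/μ₀.
I = 2π × 0.132 × 4.30×10⁻⁶ / (4π×10⁻⁷) = 2.84 A.

I ≈ 2.8 A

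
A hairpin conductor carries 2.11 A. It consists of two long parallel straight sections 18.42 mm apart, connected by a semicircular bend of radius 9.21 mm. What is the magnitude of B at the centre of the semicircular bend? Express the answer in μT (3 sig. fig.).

B ≈ 118 μT

The semicircular arc contributes B_arc = μ₀I·π/(4πR) = μ₀I/(4R) = 7.20×10⁻⁵ T.
Each semi-infinite lead is at perpendicular distance R = 0.00921 m from the centre, with the perpendicular foot at its near end, so it contributes μ₀I/(4πR); both point the same way, together 4.58×10⁻⁵ T.
Arc and leads all point the same direction: B = 7.20×10⁻⁵ + 4.58×10⁻⁵ = 1.18×10⁻⁴ T.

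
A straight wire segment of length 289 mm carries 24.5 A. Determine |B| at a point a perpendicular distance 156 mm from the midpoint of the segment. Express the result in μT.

B ≈ 21.3 μT

For a finite straight segment, B = (μ₀I/4πd)(sinθ₁ + sinθ₂), where θ₁, θ₂ are the angles from the perpendicular to each end.
The perpendicular from the point meets the wire at its midpoint, so each end is L/2 = 0.1445 m away along the wire.
sinθ₁ = 0.1445/√(0.1445²+0.156²) = 0.6795; sinθ₂ = 0.1445/√(0.1445²+0.156²) = 0.6795.
B = (4π×10⁻⁷ × 24.5) / (4π × 0.156) × (0.6795 + 0.6795) = 2.13×10⁻⁵ T.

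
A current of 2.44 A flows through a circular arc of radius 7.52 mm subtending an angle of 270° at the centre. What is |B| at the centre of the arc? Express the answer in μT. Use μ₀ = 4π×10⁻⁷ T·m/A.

B ≈ 153 μT

The Biot–Savart field of a circular arc at its centre is B = μ₀Iφ/(4πR), with φ = 4.712 rad.
B = (4π×10⁻⁷ × 2.44 × 4.712) / (4π × 0.00752) = 1.53×10⁻⁴ T.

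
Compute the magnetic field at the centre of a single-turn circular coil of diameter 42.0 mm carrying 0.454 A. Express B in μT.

At the centre of a circular loop the Biot–Savart law gives B = μ₀I/(2R) (so R = 0.021 m).
B = (4π×10⁻⁷ × 0.454) / (2 × 0.021) = 1.36×10⁻⁵ T.

B ≈ 13.6 μT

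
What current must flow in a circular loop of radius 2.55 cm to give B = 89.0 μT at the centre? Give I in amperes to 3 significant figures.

At the centre of a circular loop B = μ₀I/(2R), so I = 2RB/μ₀.
With R = 0.0255 m, I = 2 × 0.0255 × 8.90×10⁻⁵ / (4π×10⁻⁷) = 3.61 A.

I ≈ 3.61 A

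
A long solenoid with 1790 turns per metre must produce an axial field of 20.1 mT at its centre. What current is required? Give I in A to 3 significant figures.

Inside a long solenoid B = μ₀nI with n = 1790 m⁻¹, so I = B/(μ₀n).
I = 2.01×10⁻² / (4π×10⁻⁷ × 1790) = 8.94 A.

I ≈ 8.94 A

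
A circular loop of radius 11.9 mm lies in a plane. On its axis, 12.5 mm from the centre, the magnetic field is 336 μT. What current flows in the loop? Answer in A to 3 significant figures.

On the axis of a loop, B = μ₀IR²/[2(R²+z²)^(3/2)], so I = 2B(R²+z²)^(3/2)/(μ₀R²).
R² + z² = 0.0001416 + 0.0001563 = 0.0002979 m²; raised to 3/2 gives 5.14×10⁻⁶ m³.
I = 2 × 3.36×10⁻⁴ × 5.14×10⁻⁶ / (1.26×10⁻⁶ × 0.0001416) = 19.4 A.

I ≈ 19.4 A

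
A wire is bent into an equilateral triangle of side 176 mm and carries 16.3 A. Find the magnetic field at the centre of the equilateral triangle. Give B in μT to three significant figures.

B ≈ 167 μT

Each side is a finite straight segment at perpendicular distance d = a/(2 tan(π/3)) = 0.05081 m from the centre, with end-angles ±π/3.
One side contributes B₁ = (μ₀I/4πd)·2 sin(π/3) = 5.56×10⁻⁵ T.
All 3 sides add in the same direction: B = 3 × 5.56×10⁻⁵ = 1.67×10⁻⁴ T.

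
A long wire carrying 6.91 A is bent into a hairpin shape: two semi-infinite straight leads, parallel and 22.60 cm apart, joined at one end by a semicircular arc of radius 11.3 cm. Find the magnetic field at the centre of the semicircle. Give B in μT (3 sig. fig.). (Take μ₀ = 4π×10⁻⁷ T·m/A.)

B ≈ 31.4 μT

The semicircular arc contributes B_arc = μ₀I·π/(4πR) = μ₀I/(4R) = 1.92×10⁻⁵ T.
Each semi-infinite lead is at perpendicular distance R = 0.113 m from the centre, with the perpendicular foot at its near end, so it contributes μ₀I/(4πR); both point the same way, together 1.22×10⁻⁵ T.
Arc and leads all point the same direction: B = 1.92×10⁻⁵ + 1.22×10⁻⁵ = 3.14×10⁻⁵ T.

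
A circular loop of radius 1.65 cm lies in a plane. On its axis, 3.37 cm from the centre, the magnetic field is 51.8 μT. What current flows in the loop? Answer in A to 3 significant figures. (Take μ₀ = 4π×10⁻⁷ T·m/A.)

I ≈ 16.0 A

On the axis of a loop, B = μ₀IR²/[2(R²+z²)^(3/2)], so I = 2B(R²+z²)^(3/2)/(μ₀R²).
R² + z² = 0.0002723 + 0.001136 = 0.001408 m²; raised to 3/2 gives 5.28×10⁻⁵ m³.
I = 2 × 5.18×10⁻⁵ × 5.28×10⁻⁵ / (1.26×10⁻⁶ × 0.0002723) = 16.0 A.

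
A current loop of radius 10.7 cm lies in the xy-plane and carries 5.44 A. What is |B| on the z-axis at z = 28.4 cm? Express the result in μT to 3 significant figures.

B ≈ 1.40 μT

On the axis of a circular loop, B = μ₀IR² / [2(R²+z²)^(3/2)].
R² + z² = (0.107)² + (0.284)² = 0.0921 m², and (R²+z²)^(3/2) = 2.80×10⁻² m³.
B = (4π×10⁻⁷ × 5.44 × 0.01145) / (2 × 2.80×10⁻²) = 1.40×10⁻⁶ T.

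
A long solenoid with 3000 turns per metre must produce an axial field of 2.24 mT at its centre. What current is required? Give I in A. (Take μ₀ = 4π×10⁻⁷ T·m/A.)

I ≈ 0.594 A

Inside a long solenoid B = μ₀nI with n = 3000 m⁻¹, so I = B/(μ₀n).
I = 2.24×10⁻³ / (4π×10⁻⁷ × 3000) = 0.594 A.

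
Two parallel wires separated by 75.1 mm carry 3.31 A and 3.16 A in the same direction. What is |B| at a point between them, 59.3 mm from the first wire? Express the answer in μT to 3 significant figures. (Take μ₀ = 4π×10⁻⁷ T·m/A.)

B ≈ 28.8 μT

Each long wire gives B = μ₀I/(2πd). Distances are d₁ = 0.0593 m and d₂ = 0.0158 m.
B₁ = 1.12×10⁻⁵ T, B₂ = 4.00×10⁻⁵ T.
Between parallel currents the two contributions point in opposite directions, so they subtract. B = |B₁ − B₂| = |1.12×10⁻⁵ − 4.00×10⁻⁵| = 2.88×10⁻⁵ T.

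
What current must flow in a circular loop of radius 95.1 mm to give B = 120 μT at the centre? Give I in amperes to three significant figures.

I ≈ 18.2 A

At the centre of a circular loop B = μ₀I/(2R), so I = 2RB/μ₀.
With R = 0.0951 m, I = 2 × 0.0951 × 1.20×10⁻⁴ / (4π×10⁻⁷) = 18.2 A.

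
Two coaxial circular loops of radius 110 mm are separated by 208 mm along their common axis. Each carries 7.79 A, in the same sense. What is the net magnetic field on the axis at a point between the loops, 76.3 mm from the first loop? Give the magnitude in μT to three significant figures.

Each loop contributes B = μ₀IR²/[2(R²+z²)^(3/2)] on the axis, with z measured from that loop.
Loop 1 (z = 0.0763 m): B₁ = 2.47×10⁻⁵ T. Loop 2 (z = 0.1317 m): B₂ = 1.17×10⁻⁵ T.
The fields add: B = B₁ + B₂ = 3.64×10⁻⁵ T.

B ≈ 36.4 μT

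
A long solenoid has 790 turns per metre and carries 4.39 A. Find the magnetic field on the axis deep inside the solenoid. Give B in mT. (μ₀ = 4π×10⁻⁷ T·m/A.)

B ≈ 4.36 mT

Inside a long solenoid, B = μ₀nI with n = 790 turns/m.
B = 4π×10⁻⁷ × 790 × 4.39 = 4.36×10⁻³ T.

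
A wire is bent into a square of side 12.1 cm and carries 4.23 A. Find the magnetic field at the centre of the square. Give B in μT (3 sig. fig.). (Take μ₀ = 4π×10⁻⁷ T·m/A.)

B ≈ 39.6 μT

Each side is a finite straight segment at perpendicular distance d = a/(2 tan(π/4)) = 0.0605 m from the centre, with end-angles ±π/4.
One side contributes B₁ = (μ₀I/4πd)·2 sin(π/4) = 9.89×10⁻⁶ T.
All 4 sides add in the same direction: B = 4 × 9.89×10⁻⁶ = 3.96×10⁻⁵ T.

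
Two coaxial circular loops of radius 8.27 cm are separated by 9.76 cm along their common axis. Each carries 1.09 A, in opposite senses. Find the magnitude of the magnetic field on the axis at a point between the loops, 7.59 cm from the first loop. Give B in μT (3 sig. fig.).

B ≈ 4.18 μT

Each loop contributes B = μ₀IR²/[2(R²+z²)^(3/2)] on the axis, with z measured from that loop.
Loop 1 (z = 0.0759 m): B₁ = 3.31×10⁻⁶ T. Loop 2 (z = 0.0217 m): B₂ = 7.49×10⁻⁶ T.
The fields oppose: B = |B₁ − B₂| = 4.18×10⁻⁶ T.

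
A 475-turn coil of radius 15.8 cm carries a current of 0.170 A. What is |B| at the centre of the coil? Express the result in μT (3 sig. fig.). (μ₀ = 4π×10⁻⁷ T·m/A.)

For an N-turn flat coil, B = Nμ₀I/(2R) with R = 0.158 m.
B = 475 × 6.76×10⁻⁷ T = 3.21×10⁻⁴ T.

B ≈ 321 μT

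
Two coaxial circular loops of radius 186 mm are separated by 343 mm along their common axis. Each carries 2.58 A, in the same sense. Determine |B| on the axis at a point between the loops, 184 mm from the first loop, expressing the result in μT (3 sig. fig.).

Each loop contributes B = μ₀IR²/[2(R²+z²)^(3/2)] on the axis, with z measured from that loop.
Loop 1 (z = 0.184 m): B₁ = 3.13×10⁻⁶ T. Loop 2 (z = 0.159 m): B₂ = 3.83×10⁻⁶ T.
The fields add: B = B₁ + B₂ = 6.96×10⁻⁶ T.

B ≈ 6.96 μT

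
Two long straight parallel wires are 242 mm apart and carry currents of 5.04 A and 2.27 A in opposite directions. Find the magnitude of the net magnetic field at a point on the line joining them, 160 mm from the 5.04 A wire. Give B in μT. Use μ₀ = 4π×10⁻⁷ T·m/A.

B ≈ 11.8 μT

Each long wire gives B = μ₀I/(2πd). Distances are d₁ = 0.16 m and d₂ = 0.082 m.
B₁ = 6.30×10⁻⁶ T, B₂ = 5.54×10⁻⁶ T.
Between antiparallel currents both contributions point the same way, so they add. B = B₁ + B₂ = 6.30×10⁻⁶ + 5.54×10⁻⁶ = 1.18×10⁻⁵ T.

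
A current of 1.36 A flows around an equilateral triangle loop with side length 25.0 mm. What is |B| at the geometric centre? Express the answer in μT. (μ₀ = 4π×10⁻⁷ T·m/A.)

Each side is a finite straight segment at perpendicular distance d = a/(2 tan(π/3)) = 0.007217 m from the centre, with end-angles ±π/3.
One side contributes B₁ = (μ₀I/4πd)·2 sin(π/3) = 3.26×10⁻⁵ T.
All 3 sides add in the same direction: B = 3 × 3.26×10⁻⁵ = 9.79×10⁻⁵ T.

B ≈ 97.9 μT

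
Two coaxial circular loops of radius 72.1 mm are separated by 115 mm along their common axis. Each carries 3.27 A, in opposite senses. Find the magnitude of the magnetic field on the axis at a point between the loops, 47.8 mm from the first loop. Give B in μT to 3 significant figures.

Each loop contributes B = μ₀IR²/[2(R²+z²)^(3/2)] on the axis, with z measured from that loop.
Loop 1 (z = 0.0478 m): B₁ = 1.65×10⁻⁵ T. Loop 2 (z = 0.0672 m): B₂ = 1.12×10⁻⁵ T.
The fields oppose: B = |B₁ − B₂| = 5.34×10⁻⁶ T.

B ≈ 5.34 μT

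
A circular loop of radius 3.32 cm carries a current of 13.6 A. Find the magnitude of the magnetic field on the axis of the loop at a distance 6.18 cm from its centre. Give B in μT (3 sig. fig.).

On the axis of a circular loop, B = μ₀IR² / [2(R²+z²)^(3/2)].
R² + z² = (0.0332)² + (0.0618)² = 0.004921 m², and (R²+z²)^(3/2) = 3.45×10⁻⁴ m³.
B = (4π×10⁻⁷ × 13.6 × 0.001102) / (2 × 3.45×10⁻⁴) = 2.73×10⁻⁵ T.

B ≈ 27.3 μT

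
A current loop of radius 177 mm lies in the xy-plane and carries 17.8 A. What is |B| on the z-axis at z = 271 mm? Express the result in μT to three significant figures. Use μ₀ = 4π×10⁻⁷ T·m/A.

B ≈ 10.3 μT

On the axis of a circular loop, B = μ₀IR² / [2(R²+z²)^(3/2)].
R² + z² = (0.177)² + (0.271)² = 0.1048 m², and (R²+z²)^(3/2) = 3.39×10⁻² m³.
B = (4π×10⁻⁷ × 17.8 × 0.03133) / (2 × 3.39×10⁻²) = 1.03×10⁻⁵ T.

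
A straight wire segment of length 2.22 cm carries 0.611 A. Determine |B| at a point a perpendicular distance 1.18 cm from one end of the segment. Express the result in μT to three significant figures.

For a finite straight segment, B = (μ₀I/4πd)(sinθ₁ + sinθ₂), where θ₁, θ₂ are the angles from the perpendicular to each end.
The perpendicular foot is at one end, so the two end-offsets along the wire are 0 and L = 0.0222 m.
sinθ₁ = 0/√(0²+0.0118²) = 0.0000; sinθ₂ = 0.0222/√(0.0222²+0.0118²) = 0.8830.
B = (4π×10⁻⁷ × 0.611) / (4π × 0.0118) × (0.0000 + 0.8830) = 4.57×10⁻⁶ T.

B ≈ 4.57 μT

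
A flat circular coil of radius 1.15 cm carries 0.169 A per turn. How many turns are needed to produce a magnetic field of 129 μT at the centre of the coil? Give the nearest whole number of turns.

N = 14

For an N-turn coil, B = Nμ₀I/(2R). A single turn gives B₁ = 9.23×10⁻⁶ T with R = 0.0115 m.
N = B/B₁ = 1.29×10⁻⁴ / 9.23×10⁻⁶ = 13.97.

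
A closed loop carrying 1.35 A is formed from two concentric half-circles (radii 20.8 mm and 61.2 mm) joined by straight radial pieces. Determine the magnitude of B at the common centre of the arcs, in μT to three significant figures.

The radial connectors point toward the centre, so dl × r̂ = 0 and they contribute nothing.
Each semicircle gives μ₀I/(4R): inner arc 2.04×10⁻⁵ T, outer arc 6.93×10⁻⁶ T.
The two arcs carry current in opposite angular senses, so their fields oppose: B = |2.04×10⁻⁵ − 6.93×10⁻⁶| = 1.35×10⁻⁵ T.

B ≈ 13.5 μT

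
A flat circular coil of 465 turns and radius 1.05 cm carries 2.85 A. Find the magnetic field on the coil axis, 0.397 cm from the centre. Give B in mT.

For an N-turn flat coil, B = Nμ₀IR²/[2(R²+z²)^(3/2)] with R = 0.0105 m, z = 0.00397 m.
B = 465 × 1.40×10⁻⁴ T = 6.49×10⁻² T.

B ≈ 64.9 mT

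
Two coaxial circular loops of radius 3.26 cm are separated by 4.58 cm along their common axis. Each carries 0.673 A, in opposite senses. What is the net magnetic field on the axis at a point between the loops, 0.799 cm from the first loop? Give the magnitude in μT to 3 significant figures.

Each loop contributes B = μ₀IR²/[2(R²+z²)^(3/2)] on the axis, with z measured from that loop.
Loop 1 (z = 0.00799 m): B₁ = 1.19×10⁻⁵ T. Loop 2 (z = 0.03781 m): B₂ = 3.61×10⁻⁶ T.
The fields oppose: B = |B₁ − B₂| = 8.27×10⁻⁶ T.

B ≈ 8.27 μT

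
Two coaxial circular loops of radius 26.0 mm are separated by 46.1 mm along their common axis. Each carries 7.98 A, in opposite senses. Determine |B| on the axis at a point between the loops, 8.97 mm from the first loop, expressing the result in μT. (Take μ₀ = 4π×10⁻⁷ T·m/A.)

B ≈ 127 μT

Each loop contributes B = μ₀IR²/[2(R²+z²)^(3/2)] on the axis, with z measured from that loop.
Loop 1 (z = 0.00897 m): B₁ = 1.63×10⁻⁴ T. Loop 2 (z = 0.03713 m): B₂ = 3.64×10⁻⁵ T.
The fields oppose: B = |B₁ − B₂| = 1.27×10⁻⁴ T.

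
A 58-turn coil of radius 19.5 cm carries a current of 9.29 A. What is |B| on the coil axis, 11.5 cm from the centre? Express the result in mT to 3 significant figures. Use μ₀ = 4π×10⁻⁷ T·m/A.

B ≈ 1.11 mT

For an N-turn flat coil, B = Nμ₀IR²/[2(R²+z²)^(3/2)] with R = 0.195 m, z = 0.115 m.
B = 58 × 1.91×10⁻⁵ T = 1.11×10⁻³ T.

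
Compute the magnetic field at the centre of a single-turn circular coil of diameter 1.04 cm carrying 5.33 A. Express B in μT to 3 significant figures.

At the centre of a circular loop the Biot–Savart law gives B = μ₀I/(2R) (so R = 0.0052 m).
B = (4π×10⁻⁷ × 5.33) / (2 × 0.0052) = 6.44×10⁻⁴ T.

B ≈ 644 μT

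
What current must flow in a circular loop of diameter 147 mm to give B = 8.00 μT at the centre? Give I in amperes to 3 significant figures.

At the centre of a circular loop B = μ₀I/(2R), so I = 2RB/μ₀.
With R = 0.0735 m, I = 2 × 0.0735 × 8.00×10⁻⁶ / (4π×10⁻⁷) = 0.936 A.

I ≈ 0.936 A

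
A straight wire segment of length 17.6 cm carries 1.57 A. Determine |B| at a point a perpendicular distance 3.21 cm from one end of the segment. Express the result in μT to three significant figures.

For a finite straight segment, B = (μ₀I/4πd)(sinθ₁ + sinθ₂), where θ₁, θ₂ are the angles from the perpendicular to each end.
The perpendicular foot is at one end, so the two end-offsets along the wire are 0 and L = 0.176 m.
sinθ₁ = 0/√(0²+0.0321²) = 0.0000; sinθ₂ = 0.176/√(0.176²+0.0321²) = 0.9838.
B = (4π×10⁻⁷ × 1.57) / (4π × 0.0321) × (0.0000 + 0.9838) = 4.81×10⁻⁶ T.

B ≈ 4.81 μT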